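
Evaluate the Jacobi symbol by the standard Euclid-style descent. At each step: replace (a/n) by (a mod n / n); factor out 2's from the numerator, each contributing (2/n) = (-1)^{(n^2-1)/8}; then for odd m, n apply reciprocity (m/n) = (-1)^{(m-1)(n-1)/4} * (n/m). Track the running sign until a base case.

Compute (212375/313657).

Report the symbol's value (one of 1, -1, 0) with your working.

1

flip (212375/313657) -> (313657/212375): both odd, 212375 mod 4 = 3, 313657 mod 4 = 1, so the flip contributes +1; sign now +1
(313657/212375): 313657 mod 212375 = 101282, so (313657/212375) = (101282/212375)
factor out 2^1: 101282 = 2^1·50641; with 212375 mod 8 = 7, (2/212375) = +1; sign now +1; continue with (50641/212375)
flip (50641/212375) -> (212375/50641): both odd, 50641 mod 4 = 1, 212375 mod 4 = 3, so the flip contributes +1; sign now +1
(212375/50641): 212375 mod 50641 = 9811, so (212375/50641) = (9811/50641)
flip (9811/50641) -> (50641/9811): both odd, 9811 mod 4 = 3, 50641 mod 4 = 1, so the flip contributes +1; sign now +1
(50641/9811): 50641 mod 9811 = 1586, so (50641/9811) = (1586/9811)
factor out 2^1: 1586 = 2^1·793; with 9811 mod 8 = 3, (2/9811) = -1; sign now -1; continue with (793/9811)
flip (793/9811) -> (9811/793): both odd, 793 mod 4 = 1, 9811 mod 4 = 3, so the flip contributes +1; sign now -1
(9811/793): 9811 mod 793 = 295, so (9811/793) = (295/793)
flip (295/793) -> (793/295): both odd, 295 mod 4 = 3, 793 mod 4 = 1, so the flip contributes +1; sign now -1
(793/295): 793 mod 295 = 203, so (793/295) = (203/295)
flip (203/295) -> (295/203): both odd, 203 mod 4 = 3, 295 mod 4 = 3, so the flip contributes -1; sign now +1
(295/203): 295 mod 203 = 92, so (295/203) = (92/203)
factor out 2^2: 92 = 2^2·23; with 203 mod 8 = 3, (2/203) = -1; sign now +1; continue with (23/203)
flip (23/203) -> (203/23): both odd, 23 mod 4 = 3, 203 mod 4 = 3, so the flip contributes -1; sign now -1
(203/23): 203 mod 23 = 19, so (203/23) = (19/23)
flip (19/23) -> (23/19): both odd, 19 mod 4 = 3, 23 mod 4 = 3, so the flip contributes -1; sign now +1
(23/19): 23 mod 19 = 4, so (23/19) = (4/19)
factor out 2^2: 4 = 2^2·1; with 19 mod 8 = 3, (2/19) = -1; sign now +1; continue with (1/19)
reached (1/19) = 1, so the symbol is +1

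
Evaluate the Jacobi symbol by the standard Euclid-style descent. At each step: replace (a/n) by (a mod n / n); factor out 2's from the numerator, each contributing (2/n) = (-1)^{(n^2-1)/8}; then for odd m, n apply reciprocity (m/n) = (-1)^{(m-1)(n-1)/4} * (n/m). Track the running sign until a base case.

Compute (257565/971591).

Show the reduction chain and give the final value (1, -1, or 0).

flip (257565/971591) -> (971591/257565): both odd, 257565 mod 4 = 1, 971591 mod 4 = 3, so the flip contributes +1; sign now +1
(971591/257565): 971591 mod 257565 = 198896, so (971591/257565) = (198896/257565)
factor out 2^4: 198896 = 2^4·12431; with 257565 mod 8 = 5, (2/257565) = -1; sign now +1; continue with (12431/257565)
flip (12431/257565) -> (257565/12431): both odd, 12431 mod 4 = 3, 257565 mod 4 = 1, so the flip contributes +1; sign now +1
(257565/12431): 257565 mod 12431 = 8945, so (257565/12431) = (8945/12431)
flip (8945/12431) -> (12431/8945): both odd, 8945 mod 4 = 1, 12431 mod 4 = 3, so the flip contributes +1; sign now +1
(12431/8945): 12431 mod 8945 = 3486, so (12431/8945) = (3486/8945)
factor out 2^1: 3486 = 2^1·1743; with 8945 mod 8 = 1, (2/8945) = +1; sign now +1; continue with (1743/8945)
flip (1743/8945) -> (8945/1743): both odd, 1743 mod 4 = 3, 8945 mod 4 = 1, so the flip contributes +1; sign now +1
(8945/1743): 8945 mod 1743 = 230, so (8945/1743) = (230/1743)
factor out 2^1: 230 = 2^1·115; with 1743 mod 8 = 7, (2/1743) = +1; sign now +1; continue with (115/1743)
flip (115/1743) -> (1743/115): both odd, 115 mod 4 = 3, 1743 mod 4 = 3, so the flip contributes -1; sign now -1
(1743/115): 1743 mod 115 = 18, so (1743/115) = (18/115)
factor out 2^1: 18 = 2^1·9; with 115 mod 8 = 3, (2/115) = -1; sign now +1; continue with (9/115)
flip (9/115) -> (115/9): both odd, 9 mod 4 = 1, 115 mod 4 = 3, so the flip contributes +1; sign now +1
(115/9): 115 mod 9 = 7, so (115/9) = (7/9)
flip (7/9) -> (9/7): both odd, 7 mod 4 = 3, 9 mod 4 = 1, so the flip contributes +1; sign now +1
(9/7): 9 mod 7 = 2, so (9/7) = (2/7)
factor out 2^1: 2 = 2^1·1; with 7 mod 8 = 7, (2/7) = +1; sign now +1; continue with (1/7)
reached (1/7) = 1, so the symbol is +1

1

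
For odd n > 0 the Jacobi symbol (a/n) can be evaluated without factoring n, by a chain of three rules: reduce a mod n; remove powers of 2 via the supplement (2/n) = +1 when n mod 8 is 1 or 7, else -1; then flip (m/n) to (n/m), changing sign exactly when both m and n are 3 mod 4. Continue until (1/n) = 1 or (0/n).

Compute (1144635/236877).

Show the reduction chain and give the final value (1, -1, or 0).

(1144635/236877): 1144635 mod 236877 = 197127, so (1144635/236877) = (197127/236877)
flip (197127/236877) -> (236877/197127): both odd, 197127 mod 4 = 3, 236877 mod 4 = 1, so the flip contributes +1; sign now +1
(236877/197127): 236877 mod 197127 = 39750, so (236877/197127) = (39750/197127)
factor out 2^1: 39750 = 2^1·19875; with 197127 mod 8 = 7, (2/197127) = +1; sign now +1; continue with (19875/197127)
flip (19875/197127) -> (197127/19875): both odd, 19875 mod 4 = 3, 197127 mod 4 = 3, so the flip contributes -1; sign now -1
(197127/19875): 197127 mod 19875 = 18252, so (197127/19875) = (18252/19875)
factor out 2^2: 18252 = 2^2·4563; with 19875 mod 8 = 3, (2/19875) = -1; sign now -1; continue with (4563/19875)
flip (4563/19875) -> (19875/4563): both odd, 4563 mod 4 = 3, 19875 mod 4 = 3, so the flip contributes -1; sign now +1
(19875/4563): 19875 mod 4563 = 1623, so (19875/4563) = (1623/4563)
flip (1623/4563) -> (4563/1623): both odd, 1623 mod 4 = 3, 4563 mod 4 = 3, so the flip contributes -1; sign now -1
(4563/1623): 4563 mod 1623 = 1317, so (4563/1623) = (1317/1623)
flip (1317/1623) -> (1623/1317): both odd, 1317 mod 4 = 1, 1623 mod 4 = 3, so the flip contributes +1; sign now -1
(1623/1317): 1623 mod 1317 = 306, so (1623/1317) = (306/1317)
factor out 2^1: 306 = 2^1·153; with 1317 mod 8 = 5, (2/1317) = -1; sign now +1; continue with (153/1317)
flip (153/1317) -> (1317/153): both odd, 153 mod 4 = 1, 1317 mod 4 = 1, so the flip contributes +1; sign now +1
(1317/153): 1317 mod 153 = 93, so (1317/153) = (93/153)
flip (93/153) -> (153/93): both odd, 93 mod 4 = 1, 153 mod 4 = 1, so the flip contributes +1; sign now +1
(153/93): 153 mod 93 = 60, so (153/93) = (60/93)
factor out 2^2: 60 = 2^2·15; with 93 mod 8 = 5, (2/93) = -1; sign now +1; continue with (15/93)
flip (15/93) -> (93/15): both odd, 15 mod 4 = 3, 93 mod 4 = 1, so the flip contributes +1; sign now +1
(93/15): 93 mod 15 = 3, so (93/15) = (3/15)
flip (3/15) -> (15/3): both odd, 3 mod 4 = 3, 15 mod 4 = 3, so the flip contributes -1; sign now -1
(15/3): 15 mod 3 = 0, so (15/3) = (0/3)
reached (0/3); gcd(a, n) > 1, so (0/3) = 0 and the symbol is 0

0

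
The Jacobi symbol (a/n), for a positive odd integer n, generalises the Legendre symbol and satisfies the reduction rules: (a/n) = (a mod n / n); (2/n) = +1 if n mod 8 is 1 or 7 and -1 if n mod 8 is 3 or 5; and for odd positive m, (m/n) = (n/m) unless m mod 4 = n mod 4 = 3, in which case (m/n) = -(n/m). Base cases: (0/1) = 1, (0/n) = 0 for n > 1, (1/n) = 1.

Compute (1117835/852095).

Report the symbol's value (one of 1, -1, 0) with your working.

0

(1117835/852095) = (265740/852095)   [reduce mod 852095]
265740 = 2^2·66435; (2/852095) = +1 since 852095 mod 8 = 7, so (265740/852095) = (+1)^2·(66435/852095); sign now +1
reciprocity: (66435/852095) = -1·(852095/66435) since 66435 mod 4 = 3, 852095 mod 4 = 3; sign now -1
(852095/66435) = (54875/66435)   [reduce mod 66435]
reciprocity: (54875/66435) = -1·(66435/54875) since 54875 mod 4 = 3, 66435 mod 4 = 3; sign now +1
(66435/54875) = (11560/54875)   [reduce mod 54875]
11560 = 2^3·1445; (2/54875) = -1 since 54875 mod 8 = 3, so (11560/54875) = (-1)^3·(1445/54875); sign now -1
reciprocity: (1445/54875) = +1·(54875/1445) since 1445 mod 4 = 1, 54875 mod 4 = 3; sign now -1
(54875/1445) = (1410/1445)   [reduce mod 1445]
1410 = 2^1·705; (2/1445) = -1 since 1445 mod 8 = 5, so (1410/1445) = (-1)^1·(705/1445); sign now +1
reciprocity: (705/1445) = +1·(1445/705) since 705 mod 4 = 1, 1445 mod 4 = 1; sign now +1
(1445/705) = (35/705)   [reduce mod 705]
reciprocity: (35/705) = +1·(705/35) since 35 mod 4 = 3, 705 mod 4 = 1; sign now +1
(705/35) = (5/35)   [reduce mod 35]
reciprocity: (5/35) = +1·(35/5) since 5 mod 4 = 1, 35 mod 4 = 3; sign now +1
(35/5) = (0/5)   [reduce mod 5]
(0/5) = 0   [gcd(a, n) > 1]; final value = 0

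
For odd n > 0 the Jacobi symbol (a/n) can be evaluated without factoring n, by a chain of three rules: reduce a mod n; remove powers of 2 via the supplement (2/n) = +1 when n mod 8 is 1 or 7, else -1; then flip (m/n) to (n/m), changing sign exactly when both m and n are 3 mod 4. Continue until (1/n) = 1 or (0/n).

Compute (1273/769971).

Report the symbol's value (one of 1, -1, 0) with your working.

1

reciprocity: (1273/769971) = +1·(769971/1273) since 1273 mod 4 = 1, 769971 mod 4 = 3; sign now +1
(769971/1273) = (1079/1273)   [reduce mod 1273]
reciprocity: (1079/1273) = +1·(1273/1079) since 1079 mod 4 = 3, 1273 mod 4 = 1; sign now +1
(1273/1079) = (194/1079)   [reduce mod 1079]
194 = 2^1·97; (2/1079) = +1 since 1079 mod 8 = 7, so (194/1079) = (+1)^1·(97/1079); sign now +1
reciprocity: (97/1079) = +1·(1079/97) since 97 mod 4 = 1, 1079 mod 4 = 3; sign now +1
(1079/97) = (12/97)   [reduce mod 97]
12 = 2^2·3; (2/97) = +1 since 97 mod 8 = 1, so (12/97) = (+1)^2·(3/97); sign now +1
reciprocity: (3/97) = +1·(97/3) since 3 mod 4 = 3, 97 mod 4 = 1; sign now +1
(97/3) = (1/3)   [reduce mod 3]
(1/3) = 1; final value = sign = +1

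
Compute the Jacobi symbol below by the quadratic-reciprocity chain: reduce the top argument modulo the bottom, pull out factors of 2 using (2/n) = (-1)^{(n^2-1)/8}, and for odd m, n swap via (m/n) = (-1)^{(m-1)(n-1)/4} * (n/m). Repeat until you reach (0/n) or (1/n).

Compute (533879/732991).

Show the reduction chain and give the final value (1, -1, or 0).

-1

reciprocity: (533879/732991) = -1·(732991/533879) since 533879 mod 4 = 3, 732991 mod 4 = 3; sign now -1
(732991/533879) = (199112/533879)   [reduce mod 533879]
199112 = 2^3·24889; (2/533879) = +1 since 533879 mod 8 = 7, so (199112/533879) = (+1)^3·(24889/533879); sign now -1
reciprocity: (24889/533879) = +1·(533879/24889) since 24889 mod 4 = 1, 533879 mod 4 = 3; sign now -1
(533879/24889) = (11210/24889)   [reduce mod 24889]
11210 = 2^1·5605; (2/24889) = +1 since 24889 mod 8 = 1, so (11210/24889) = (+1)^1·(5605/24889); sign now -1
reciprocity: (5605/24889) = +1·(24889/5605) since 5605 mod 4 = 1, 24889 mod 4 = 1; sign now -1
(24889/5605) = (2469/5605)   [reduce mod 5605]
reciprocity: (2469/5605) = +1·(5605/2469) since 2469 mod 4 = 1, 5605 mod 4 = 1; sign now -1
(5605/2469) = (667/2469)   [reduce mod 2469]
reciprocity: (667/2469) = +1·(2469/667) since 667 mod 4 = 3, 2469 mod 4 = 1; sign now -1
(2469/667) = (468/667)   [reduce mod 667]
468 = 2^2·117; (2/667) = -1 since 667 mod 8 = 3, so (468/667) = (-1)^2·(117/667); sign now -1
reciprocity: (117/667) = +1·(667/117) since 117 mod 4 = 1, 667 mod 4 = 3; sign now -1
(667/117) = (82/117)   [reduce mod 117]
82 = 2^1·41; (2/117) = -1 since 117 mod 8 = 5, so (82/117) = (-1)^1·(41/117); sign now +1
reciprocity: (41/117) = +1·(117/41) since 41 mod 4 = 1, 117 mod 4 = 1; sign now +1
(117/41) = (35/41)   [reduce mod 41]
reciprocity: (35/41) = +1·(41/35) since 35 mod 4 = 3, 41 mod 4 = 1; sign now +1
(41/35) = (6/35)   [reduce mod 35]
6 = 2^1·3; (2/35) = -1 since 35 mod 8 = 3, so (6/35) = (-1)^1·(3/35); sign now -1
reciprocity: (3/35) = -1·(35/3) since 3 mod 4 = 3, 35 mod 4 = 3; sign now +1
(35/3) = (2/3)   [reduce mod 3]
2 = 2^1·1; (2/3) = -1 since 3 mod 8 = 3, so (2/3) = (-1)^1·(1/3); sign now -1
(1/3) = 1; final value = sign = -1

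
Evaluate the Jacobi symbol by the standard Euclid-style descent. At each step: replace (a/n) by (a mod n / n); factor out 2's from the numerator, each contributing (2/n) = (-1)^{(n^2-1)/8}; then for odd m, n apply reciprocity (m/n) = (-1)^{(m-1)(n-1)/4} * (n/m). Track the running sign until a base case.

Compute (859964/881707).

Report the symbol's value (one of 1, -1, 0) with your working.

859964 = 2^2·214991; (2/881707) = -1 since 881707 mod 8 = 3, so (859964/881707) = (-1)^2·(214991/881707); sign now +1
reciprocity: (214991/881707) = -1·(881707/214991) since 214991 mod 4 = 3, 881707 mod 4 = 3; sign now -1
(881707/214991) = (21743/214991)   [reduce mod 214991]
reciprocity: (21743/214991) = -1·(214991/21743) since 21743 mod 4 = 3, 214991 mod 4 = 3; sign now +1
(214991/21743) = (19304/21743)   [reduce mod 21743]
19304 = 2^3·2413; (2/21743) = +1 since 21743 mod 8 = 7, so (19304/21743) = (+1)^3·(2413/21743); sign now +1
reciprocity: (2413/21743) = +1·(21743/2413) since 2413 mod 4 = 1, 21743 mod 4 = 3; sign now +1
(21743/2413) = (26/2413)   [reduce mod 2413]
26 = 2^1·13; (2/2413) = -1 since 2413 mod 8 = 5, so (26/2413) = (-1)^1·(13/2413); sign now -1
reciprocity: (13/2413) = +1·(2413/13) since 13 mod 4 = 1, 2413 mod 4 = 1; sign now -1
(2413/13) = (8/13)   [reduce mod 13]
8 = 2^3·1; (2/13) = -1 since 13 mod 8 = 5, so (8/13) = (-1)^3·(1/13); sign now +1
(1/13) = 1; final value = sign = +1

1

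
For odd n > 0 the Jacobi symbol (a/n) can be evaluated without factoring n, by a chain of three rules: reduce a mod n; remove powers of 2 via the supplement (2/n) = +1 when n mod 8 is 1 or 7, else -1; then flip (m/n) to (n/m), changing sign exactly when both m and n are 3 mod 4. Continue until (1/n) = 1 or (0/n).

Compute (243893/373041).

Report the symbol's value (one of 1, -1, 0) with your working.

1

reciprocity: (243893/373041) = +1·(373041/243893) since 243893 mod 4 = 1, 373041 mod 4 = 1; sign now +1
(373041/243893) = (129148/243893)   [reduce mod 243893]
129148 = 2^2·32287; (2/243893) = -1 since 243893 mod 8 = 5, so (129148/243893) = (-1)^2·(32287/243893); sign now +1
reciprocity: (32287/243893) = +1·(243893/32287) since 32287 mod 4 = 3, 243893 mod 4 = 1; sign now +1
(243893/32287) = (17884/32287)   [reduce mod 32287]
17884 = 2^2·4471; (2/32287) = +1 since 32287 mod 8 = 7, so (17884/32287) = (+1)^2·(4471/32287); sign now +1
reciprocity: (4471/32287) = -1·(32287/4471) since 4471 mod 4 = 3, 32287 mod 4 = 3; sign now -1
(32287/4471) = (990/4471)   [reduce mod 4471]
990 = 2^1·495; (2/4471) = +1 since 4471 mod 8 = 7, so (990/4471) = (+1)^1·(495/4471); sign now -1
reciprocity: (495/4471) = -1·(4471/495) since 495 mod 4 = 3, 4471 mod 4 = 3; sign now +1
(4471/495) = (16/495)   [reduce mod 495]
16 = 2^4·1; (2/495) = +1 since 495 mod 8 = 7, so (16/495) = (+1)^4·(1/495); sign now +1
(1/495) = 1; final value = sign = +1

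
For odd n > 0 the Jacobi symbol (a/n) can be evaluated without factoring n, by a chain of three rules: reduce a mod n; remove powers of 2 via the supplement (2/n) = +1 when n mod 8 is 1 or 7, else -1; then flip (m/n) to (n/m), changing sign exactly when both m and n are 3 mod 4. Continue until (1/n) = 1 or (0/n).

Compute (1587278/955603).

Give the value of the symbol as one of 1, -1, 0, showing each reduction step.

0

(1587278/955603): 1587278 mod 955603 = 631675, so (1587278/955603) = (631675/955603)
flip (631675/955603) -> (955603/631675): both odd, 631675 mod 4 = 3, 955603 mod 4 = 3, so the flip contributes -1; sign now -1
(955603/631675): 955603 mod 631675 = 323928, so (955603/631675) = (323928/631675)
factor out 2^3: 323928 = 2^3·40491; with 631675 mod 8 = 3, (2/631675) = -1; sign now +1; continue with (40491/631675)
flip (40491/631675) -> (631675/40491): both odd, 40491 mod 4 = 3, 631675 mod 4 = 3, so the flip contributes -1; sign now -1
(631675/40491): 631675 mod 40491 = 24310, so (631675/40491) = (24310/40491)
factor out 2^1: 24310 = 2^1·12155; with 40491 mod 8 = 3, (2/40491) = -1; sign now +1; continue with (12155/40491)
flip (12155/40491) -> (40491/12155): both odd, 12155 mod 4 = 3, 40491 mod 4 = 3, so the flip contributes -1; sign now -1
(40491/12155): 40491 mod 12155 = 4026, so (40491/12155) = (4026/12155)
factor out 2^1: 4026 = 2^1·2013; with 12155 mod 8 = 3, (2/12155) = -1; sign now +1; continue with (2013/12155)
flip (2013/12155) -> (12155/2013): both odd, 2013 mod 4 = 1, 12155 mod 4 = 3, so the flip contributes +1; sign now +1
(12155/2013): 12155 mod 2013 = 77, so (12155/2013) = (77/2013)
flip (77/2013) -> (2013/77): both odd, 77 mod 4 = 1, 2013 mod 4 = 1, so the flip contributes +1; sign now +1
(2013/77): 2013 mod 77 = 11, so (2013/77) = (11/77)
flip (11/77) -> (77/11): both odd, 11 mod 4 = 3, 77 mod 4 = 1, so the flip contributes +1; sign now +1
(77/11): 77 mod 11 = 0, so (77/11) = (0/11)
reached (0/11); gcd(a, n) > 1, so (0/11) = 0 and the symbol is 0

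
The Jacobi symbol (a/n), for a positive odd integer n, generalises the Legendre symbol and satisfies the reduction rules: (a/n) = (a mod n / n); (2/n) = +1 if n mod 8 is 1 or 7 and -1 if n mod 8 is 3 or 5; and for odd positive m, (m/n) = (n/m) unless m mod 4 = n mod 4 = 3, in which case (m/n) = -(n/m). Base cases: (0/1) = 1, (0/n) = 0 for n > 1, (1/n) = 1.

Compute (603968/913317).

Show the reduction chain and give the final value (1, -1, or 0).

factor out 2^6: 603968 = 2^6·9437; with 913317 mod 8 = 5, (2/913317) = -1; sign now +1; continue with (9437/913317)
flip (9437/913317) -> (913317/9437): both odd, 9437 mod 4 = 1, 913317 mod 4 = 1, so the flip contributes +1; sign now +1
(913317/9437): 913317 mod 9437 = 7365, so (913317/9437) = (7365/9437)
flip (7365/9437) -> (9437/7365): both odd, 7365 mod 4 = 1, 9437 mod 4 = 1, so the flip contributes +1; sign now +1
(9437/7365): 9437 mod 7365 = 2072, so (9437/7365) = (2072/7365)
factor out 2^3: 2072 = 2^3·259; with 7365 mod 8 = 5, (2/7365) = -1; sign now -1; continue with (259/7365)
flip (259/7365) -> (7365/259): both odd, 259 mod 4 = 3, 7365 mod 4 = 1, so the flip contributes +1; sign now -1
(7365/259): 7365 mod 259 = 113, so (7365/259) = (113/259)
flip (113/259) -> (259/113): both odd, 113 mod 4 = 1, 259 mod 4 = 3, so the flip contributes +1; sign now -1
(259/113): 259 mod 113 = 33, so (259/113) = (33/113)
flip (33/113) -> (113/33): both odd, 33 mod 4 = 1, 113 mod 4 = 1, so the flip contributes +1; sign now -1
(113/33): 113 mod 33 = 14, so (113/33) = (14/33)
factor out 2^1: 14 = 2^1·7; with 33 mod 8 = 1, (2/33) = +1; sign now -1; continue with (7/33)
flip (7/33) -> (33/7): both odd, 7 mod 4 = 3, 33 mod 4 = 1, so the flip contributes +1; sign now -1
(33/7): 33 mod 7 = 5, so (33/7) = (5/7)
flip (5/7) -> (7/5): both odd, 5 mod 4 = 1, 7 mod 4 = 3, so the flip contributes +1; sign now -1
(7/5): 7 mod 5 = 2, so (7/5) = (2/5)
factor out 2^1: 2 = 2^1·1; with 5 mod 8 = 5, (2/5) = -1; sign now +1; continue with (1/5)
reached (1/5) = 1, so the symbol is +1

1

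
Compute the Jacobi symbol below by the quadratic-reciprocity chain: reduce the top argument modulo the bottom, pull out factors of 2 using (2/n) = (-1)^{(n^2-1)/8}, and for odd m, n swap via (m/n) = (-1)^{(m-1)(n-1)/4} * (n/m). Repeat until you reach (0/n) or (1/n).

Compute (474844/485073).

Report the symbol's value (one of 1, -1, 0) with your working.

1

474844 = 2^2·118711; (2/485073) = +1 since 485073 mod 8 = 1, so (474844/485073) = (+1)^2·(118711/485073); sign now +1
reciprocity: (118711/485073) = +1·(485073/118711) since 118711 mod 4 = 3, 485073 mod 4 = 1; sign now +1
(485073/118711) = (10229/118711)   [reduce mod 118711]
reciprocity: (10229/118711) = +1·(118711/10229) since 10229 mod 4 = 1, 118711 mod 4 = 3; sign now +1
(118711/10229) = (6192/10229)   [reduce mod 10229]
6192 = 2^4·387; (2/10229) = -1 since 10229 mod 8 = 5, so (6192/10229) = (-1)^4·(387/10229); sign now +1
reciprocity: (387/10229) = +1·(10229/387) since 387 mod 4 = 3, 10229 mod 4 = 1; sign now +1
(10229/387) = (167/387)   [reduce mod 387]
reciprocity: (167/387) = -1·(387/167) since 167 mod 4 = 3, 387 mod 4 = 3; sign now -1
(387/167) = (53/167)   [reduce mod 167]
reciprocity: (53/167) = +1·(167/53) since 53 mod 4 = 1, 167 mod 4 = 3; sign now -1
(167/53) = (8/53)   [reduce mod 53]
8 = 2^3·1; (2/53) = -1 since 53 mod 8 = 5, so (8/53) = (-1)^3·(1/53); sign now +1
(1/53) = 1; final value = sign = +1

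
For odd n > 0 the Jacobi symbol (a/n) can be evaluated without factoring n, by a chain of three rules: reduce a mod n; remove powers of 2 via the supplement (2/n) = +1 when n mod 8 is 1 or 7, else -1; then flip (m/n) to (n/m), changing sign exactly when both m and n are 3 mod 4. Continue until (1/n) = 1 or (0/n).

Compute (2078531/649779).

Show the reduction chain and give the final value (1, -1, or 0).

0

(2078531/649779): 2078531 mod 649779 = 129194, so (2078531/649779) = (129194/649779)
factor out 2^1: 129194 = 2^1·64597; with 649779 mod 8 = 3, (2/649779) = -1; sign now -1; continue with (64597/649779)
flip (64597/649779) -> (649779/64597): both odd, 64597 mod 4 = 1, 649779 mod 4 = 3, so the flip contributes +1; sign now -1
(649779/64597): 649779 mod 64597 = 3809, so (649779/64597) = (3809/64597)
flip (3809/64597) -> (64597/3809): both odd, 3809 mod 4 = 1, 64597 mod 4 = 1, so the flip contributes +1; sign now -1
(64597/3809): 64597 mod 3809 = 3653, so (64597/3809) = (3653/3809)
flip (3653/3809) -> (3809/3653): both odd, 3653 mod 4 = 1, 3809 mod 4 = 1, so the flip contributes +1; sign now -1
(3809/3653): 3809 mod 3653 = 156, so (3809/3653) = (156/3653)
factor out 2^2: 156 = 2^2·39; with 3653 mod 8 = 5, (2/3653) = -1; sign now -1; continue with (39/3653)
flip (39/3653) -> (3653/39): both odd, 39 mod 4 = 3, 3653 mod 4 = 1, so the flip contributes +1; sign now -1
(3653/39): 3653 mod 39 = 26, so (3653/39) = (26/39)
factor out 2^1: 26 = 2^1·13; with 39 mod 8 = 7, (2/39) = +1; sign now -1; continue with (13/39)
flip (13/39) -> (39/13): both odd, 13 mod 4 = 1, 39 mod 4 = 3, so the flip contributes +1; sign now -1
(39/13): 39 mod 13 = 0, so (39/13) = (0/13)
reached (0/13); gcd(a, n) > 1, so (0/13) = 0 and the symbol is 0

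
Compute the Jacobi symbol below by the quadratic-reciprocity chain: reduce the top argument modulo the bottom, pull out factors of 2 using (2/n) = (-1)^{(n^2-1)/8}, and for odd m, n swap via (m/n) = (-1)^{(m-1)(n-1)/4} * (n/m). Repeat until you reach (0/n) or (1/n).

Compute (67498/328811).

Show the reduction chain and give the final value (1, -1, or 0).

-1

67498 = 2^1·33749; (2/328811) = -1 since 328811 mod 8 = 3, so (67498/328811) = (-1)^1·(33749/328811); sign now -1
reciprocity: (33749/328811) = +1·(328811/33749) since 33749 mod 4 = 1, 328811 mod 4 = 3; sign now -1
(328811/33749) = (25070/33749)   [reduce mod 33749]
25070 = 2^1·12535; (2/33749) = -1 since 33749 mod 8 = 5, so (25070/33749) = (-1)^1·(12535/33749); sign now +1
reciprocity: (12535/33749) = +1·(33749/12535) since 12535 mod 4 = 3, 33749 mod 4 = 1; sign now +1
(33749/12535) = (8679/12535)   [reduce mod 12535]
reciprocity: (8679/12535) = -1·(12535/8679) since 8679 mod 4 = 3, 12535 mod 4 = 3; sign now -1
(12535/8679) = (3856/8679)   [reduce mod 8679]
3856 = 2^4·241; (2/8679) = +1 since 8679 mod 8 = 7, so (3856/8679) = (+1)^4·(241/8679); sign now -1
reciprocity: (241/8679) = +1·(8679/241) since 241 mod 4 = 1, 8679 mod 4 = 3; sign now -1
(8679/241) = (3/241)   [reduce mod 241]
reciprocity: (3/241) = +1·(241/3) since 3 mod 4 = 3, 241 mod 4 = 1; sign now -1
(241/3) = (1/3)   [reduce mod 3]
(1/3) = 1; final value = sign = -1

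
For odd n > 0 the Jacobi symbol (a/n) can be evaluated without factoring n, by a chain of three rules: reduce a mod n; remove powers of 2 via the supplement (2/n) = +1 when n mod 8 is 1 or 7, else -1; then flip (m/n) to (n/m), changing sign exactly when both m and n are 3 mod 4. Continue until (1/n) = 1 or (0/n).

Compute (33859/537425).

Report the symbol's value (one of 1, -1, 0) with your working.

flip (33859/537425) -> (537425/33859): both odd, 33859 mod 4 = 3, 537425 mod 4 = 1, so the flip contributes +1; sign now +1
(537425/33859): 537425 mod 33859 = 29540, so (537425/33859) = (29540/33859)
factor out 2^2: 29540 = 2^2·7385; with 33859 mod 8 = 3, (2/33859) = -1; sign now +1; continue with (7385/33859)
flip (7385/33859) -> (33859/7385): both odd, 7385 mod 4 = 1, 33859 mod 4 = 3, so the flip contributes +1; sign now +1
(33859/7385): 33859 mod 7385 = 4319, so (33859/7385) = (4319/7385)
flip (4319/7385) -> (7385/4319): both odd, 4319 mod 4 = 3, 7385 mod 4 = 1, so the flip contributes +1; sign now +1
(7385/4319): 7385 mod 4319 = 3066, so (7385/4319) = (3066/4319)
factor out 2^1: 3066 = 2^1·1533; with 4319 mod 8 = 7, (2/4319) = +1; sign now +1; continue with (1533/4319)
flip (1533/4319) -> (4319/1533): both odd, 1533 mod 4 = 1, 4319 mod 4 = 3, so the flip contributes +1; sign now +1
(4319/1533): 4319 mod 1533 = 1253, so (4319/1533) = (1253/1533)
flip (1253/1533) -> (1533/1253): both odd, 1253 mod 4 = 1, 1533 mod 4 = 1, so the flip contributes +1; sign now +1
(1533/1253): 1533 mod 1253 = 280, so (1533/1253) = (280/1253)
factor out 2^3: 280 = 2^3·35; with 1253 mod 8 = 5, (2/1253) = -1; sign now -1; continue with (35/1253)
flip (35/1253) -> (1253/35): both odd, 35 mod 4 = 3, 1253 mod 4 = 1, so the flip contributes +1; sign now -1
(1253/35): 1253 mod 35 = 28, so (1253/35) = (28/35)
factor out 2^2: 28 = 2^2·7; with 35 mod 8 = 3, (2/35) = -1; sign now -1; continue with (7/35)
flip (7/35) -> (35/7): both odd, 7 mod 4 = 3, 35 mod 4 = 3, so the flip contributes -1; sign now +1
(35/7): 35 mod 7 = 0, so (35/7) = (0/7)
reached (0/7); gcd(a, n) > 1, so (0/7) = 0 and the symbol is 0

0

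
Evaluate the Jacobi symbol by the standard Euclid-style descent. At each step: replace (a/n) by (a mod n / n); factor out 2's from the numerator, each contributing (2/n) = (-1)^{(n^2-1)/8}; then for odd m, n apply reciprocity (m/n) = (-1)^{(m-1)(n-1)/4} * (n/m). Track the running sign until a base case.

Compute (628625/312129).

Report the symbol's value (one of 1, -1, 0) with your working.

(628625/312129) = (4367/312129)   [reduce mod 312129]
reciprocity: (4367/312129) = +1·(312129/4367) since 4367 mod 4 = 3, 312129 mod 4 = 1; sign now +1
(312129/4367) = (2072/4367)   [reduce mod 4367]
2072 = 2^3·259; (2/4367) = +1 since 4367 mod 8 = 7, so (2072/4367) = (+1)^3·(259/4367); sign now +1
reciprocity: (259/4367) = -1·(4367/259) since 259 mod 4 = 3, 4367 mod 4 = 3; sign now -1
(4367/259) = (223/259)   [reduce mod 259]
reciprocity: (223/259) = -1·(259/223) since 223 mod 4 = 3, 259 mod 4 = 3; sign now +1
(259/223) = (36/223)   [reduce mod 223]
36 = 2^2·9; (2/223) = +1 since 223 mod 8 = 7, so (36/223) = (+1)^2·(9/223); sign now +1
reciprocity: (9/223) = +1·(223/9) since 9 mod 4 = 1, 223 mod 4 = 3; sign now +1
(223/9) = (7/9)   [reduce mod 9]
reciprocity: (7/9) = +1·(9/7) since 7 mod 4 = 3, 9 mod 4 = 1; sign now +1
(9/7) = (2/7)   [reduce mod 7]
2 = 2^1·1; (2/7) = +1 since 7 mod 8 = 7, so (2/7) = (+1)^1·(1/7); sign now +1
(1/7) = 1; final value = sign = +1

1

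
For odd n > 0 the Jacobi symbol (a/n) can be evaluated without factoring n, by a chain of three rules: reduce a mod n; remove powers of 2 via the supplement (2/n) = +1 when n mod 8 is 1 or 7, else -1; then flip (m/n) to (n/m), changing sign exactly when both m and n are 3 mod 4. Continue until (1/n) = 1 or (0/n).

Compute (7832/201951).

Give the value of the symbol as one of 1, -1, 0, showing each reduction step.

1

7832 = 2^3·979; (2/201951) = +1 since 201951 mod 8 = 7, so (7832/201951) = (+1)^3·(979/201951); sign now +1
reciprocity: (979/201951) = -1·(201951/979) since 979 mod 4 = 3, 201951 mod 4 = 3; sign now -1
(201951/979) = (277/979)   [reduce mod 979]
reciprocity: (277/979) = +1·(979/277) since 277 mod 4 = 1, 979 mod 4 = 3; sign now -1
(979/277) = (148/277)   [reduce mod 277]
148 = 2^2·37; (2/277) = -1 since 277 mod 8 = 5, so (148/277) = (-1)^2·(37/277); sign now -1
reciprocity: (37/277) = +1·(277/37) since 37 mod 4 = 1, 277 mod 4 = 1; sign now -1
(277/37) = (18/37)   [reduce mod 37]
18 = 2^1·9; (2/37) = -1 since 37 mod 8 = 5, so (18/37) = (-1)^1·(9/37); sign now +1
reciprocity: (9/37) = +1·(37/9) since 9 mod 4 = 1, 37 mod 4 = 1; sign now +1
(37/9) = (1/9)   [reduce mod 9]
(1/9) = 1; final value = sign = +1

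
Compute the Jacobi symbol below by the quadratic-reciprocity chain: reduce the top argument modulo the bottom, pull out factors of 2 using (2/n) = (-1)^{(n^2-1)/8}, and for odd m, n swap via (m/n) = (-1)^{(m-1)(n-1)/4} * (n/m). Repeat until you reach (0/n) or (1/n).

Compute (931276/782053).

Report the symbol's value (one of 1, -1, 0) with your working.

1

(931276/782053): 931276 mod 782053 = 149223, so (931276/782053) = (149223/782053)
flip (149223/782053) -> (782053/149223): both odd, 149223 mod 4 = 3, 782053 mod 4 = 1, so the flip contributes +1; sign now +1
(782053/149223): 782053 mod 149223 = 35938, so (782053/149223) = (35938/149223)
factor out 2^1: 35938 = 2^1·17969; with 149223 mod 8 = 7, (2/149223) = +1; sign now +1; continue with (17969/149223)
flip (17969/149223) -> (149223/17969): both odd, 17969 mod 4 = 1, 149223 mod 4 = 3, so the flip contributes +1; sign now +1
(149223/17969): 149223 mod 17969 = 5471, so (149223/17969) = (5471/17969)
flip (5471/17969) -> (17969/5471): both odd, 5471 mod 4 = 3, 17969 mod 4 = 1, so the flip contributes +1; sign now +1
(17969/5471): 17969 mod 5471 = 1556, so (17969/5471) = (1556/5471)
factor out 2^2: 1556 = 2^2·389; with 5471 mod 8 = 7, (2/5471) = +1; sign now +1; continue with (389/5471)
flip (389/5471) -> (5471/389): both odd, 389 mod 4 = 1, 5471 mod 4 = 3, so the flip contributes +1; sign now +1
(5471/389): 5471 mod 389 = 25, so (5471/389) = (25/389)
flip (25/389) -> (389/25): both odd, 25 mod 4 = 1, 389 mod 4 = 1, so the flip contributes +1; sign now +1
(389/25): 389 mod 25 = 14, so (389/25) = (14/25)
factor out 2^1: 14 = 2^1·7; with 25 mod 8 = 1, (2/25) = +1; sign now +1; continue with (7/25)
flip (7/25) -> (25/7): both odd, 7 mod 4 = 3, 25 mod 4 = 1, so the flip contributes +1; sign now +1
(25/7): 25 mod 7 = 4, so (25/7) = (4/7)
factor out 2^2: 4 = 2^2·1; with 7 mod 8 = 7, (2/7) = +1; sign now +1; continue with (1/7)
reached (1/7) = 1, so the symbol is +1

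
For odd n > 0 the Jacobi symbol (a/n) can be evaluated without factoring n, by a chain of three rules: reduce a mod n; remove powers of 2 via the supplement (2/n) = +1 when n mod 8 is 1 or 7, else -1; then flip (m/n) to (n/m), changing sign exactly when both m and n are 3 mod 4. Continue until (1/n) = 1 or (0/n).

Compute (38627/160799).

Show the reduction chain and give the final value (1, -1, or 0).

flip (38627/160799) -> (160799/38627): both odd, 38627 mod 4 = 3, 160799 mod 4 = 3, so the flip contributes -1; sign now -1
(160799/38627): 160799 mod 38627 = 6291, so (160799/38627) = (6291/38627)
flip (6291/38627) -> (38627/6291): both odd, 6291 mod 4 = 3, 38627 mod 4 = 3, so the flip contributes -1; sign now +1
(38627/6291): 38627 mod 6291 = 881, so (38627/6291) = (881/6291)
flip (881/6291) -> (6291/881): both odd, 881 mod 4 = 1, 6291 mod 4 = 3, so the flip contributes +1; sign now +1
(6291/881): 6291 mod 881 = 124, so (6291/881) = (124/881)
factor out 2^2: 124 = 2^2·31; with 881 mod 8 = 1, (2/881) = +1; sign now +1; continue with (31/881)
flip (31/881) -> (881/31): both odd, 31 mod 4 = 3, 881 mod 4 = 1, so the flip contributes +1; sign now +1
(881/31): 881 mod 31 = 13, so (881/31) = (13/31)
flip (13/31) -> (31/13): both odd, 13 mod 4 = 1, 31 mod 4 = 3, so the flip contributes +1; sign now +1
(31/13): 31 mod 13 = 5, so (31/13) = (5/13)
flip (5/13) -> (13/5): both odd, 5 mod 4 = 1, 13 mod 4 = 1, so the flip contributes +1; sign now +1
(13/5): 13 mod 5 = 3, so (13/5) = (3/5)
flip (3/5) -> (5/3): both odd, 3 mod 4 = 3, 5 mod 4 = 1, so the flip contributes +1; sign now +1
(5/3): 5 mod 3 = 2, so (5/3) = (2/3)
factor out 2^1: 2 = 2^1·1; with 3 mod 8 = 3, (2/3) = -1; sign now -1; continue with (1/3)
reached (1/3) = 1, so the symbol is -1

-1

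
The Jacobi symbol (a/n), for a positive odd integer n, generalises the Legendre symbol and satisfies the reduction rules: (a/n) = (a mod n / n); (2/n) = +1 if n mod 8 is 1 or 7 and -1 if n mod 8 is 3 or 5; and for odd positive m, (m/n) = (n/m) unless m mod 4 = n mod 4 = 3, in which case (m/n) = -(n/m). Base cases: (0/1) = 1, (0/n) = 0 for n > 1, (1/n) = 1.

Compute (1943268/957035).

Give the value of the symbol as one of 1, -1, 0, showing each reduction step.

(1943268/957035) = (29198/957035)   [reduce mod 957035]
29198 = 2^1·14599; (2/957035) = -1 since 957035 mod 8 = 3, so (29198/957035) = (-1)^1·(14599/957035); sign now -1
reciprocity: (14599/957035) = -1·(957035/14599) since 14599 mod 4 = 3, 957035 mod 4 = 3; sign now +1
(957035/14599) = (8100/14599)   [reduce mod 14599]
8100 = 2^2·2025; (2/14599) = +1 since 14599 mod 8 = 7, so (8100/14599) = (+1)^2·(2025/14599); sign now +1
reciprocity: (2025/14599) = +1·(14599/2025) since 2025 mod 4 = 1, 14599 mod 4 = 3; sign now +1
(14599/2025) = (424/2025)   [reduce mod 2025]
424 = 2^3·53; (2/2025) = +1 since 2025 mod 8 = 1, so (424/2025) = (+1)^3·(53/2025); sign now +1
reciprocity: (53/2025) = +1·(2025/53) since 53 mod 4 = 1, 2025 mod 4 = 1; sign now +1
(2025/53) = (11/53)   [reduce mod 53]
reciprocity: (11/53) = +1·(53/11) since 11 mod 4 = 3, 53 mod 4 = 1; sign now +1
(53/11) = (9/11)   [reduce mod 11]
reciprocity: (9/11) = +1·(11/9) since 9 mod 4 = 1, 11 mod 4 = 3; sign now +1
(11/9) = (2/9)   [reduce mod 9]
2 = 2^1·1; (2/9) = +1 since 9 mod 8 = 1, so (2/9) = (+1)^1·(1/9); sign now +1
(1/9) = 1; final value = sign = +1

1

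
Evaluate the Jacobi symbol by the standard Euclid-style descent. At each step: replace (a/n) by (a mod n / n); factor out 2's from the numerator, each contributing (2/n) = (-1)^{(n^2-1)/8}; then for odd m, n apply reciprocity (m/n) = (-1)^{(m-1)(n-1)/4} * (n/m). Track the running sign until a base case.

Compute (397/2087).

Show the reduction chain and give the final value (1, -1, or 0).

1

flip (397/2087) -> (2087/397): both odd, 397 mod 4 = 1, 2087 mod 4 = 3, so the flip contributes +1; sign now +1
(2087/397): 2087 mod 397 = 102, so (2087/397) = (102/397)
factor out 2^1: 102 = 2^1·51; with 397 mod 8 = 5, (2/397) = -1; sign now -1; continue with (51/397)
flip (51/397) -> (397/51): both odd, 51 mod 4 = 3, 397 mod 4 = 1, so the flip contributes +1; sign now -1
(397/51): 397 mod 51 = 40, so (397/51) = (40/51)
factor out 2^3: 40 = 2^3·5; with 51 mod 8 = 3, (2/51) = -1; sign now +1; continue with (5/51)
flip (5/51) -> (51/5): both odd, 5 mod 4 = 1, 51 mod 4 = 3, so the flip contributes +1; sign now +1
(51/5): 51 mod 5 = 1, so (51/5) = (1/5)
reached (1/5) = 1, so the symbol is +1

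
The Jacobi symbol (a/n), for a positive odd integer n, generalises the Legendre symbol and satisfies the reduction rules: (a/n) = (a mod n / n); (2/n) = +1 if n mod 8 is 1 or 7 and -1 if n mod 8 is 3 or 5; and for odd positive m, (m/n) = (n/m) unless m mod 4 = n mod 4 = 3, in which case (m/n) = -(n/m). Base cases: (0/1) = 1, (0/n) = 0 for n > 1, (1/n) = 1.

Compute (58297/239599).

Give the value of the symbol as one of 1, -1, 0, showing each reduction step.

flip (58297/239599) -> (239599/58297): both odd, 58297 mod 4 = 1, 239599 mod 4 = 3, so the flip contributes +1; sign now +1
(239599/58297): 239599 mod 58297 = 6411, so (239599/58297) = (6411/58297)
flip (6411/58297) -> (58297/6411): both odd, 6411 mod 4 = 3, 58297 mod 4 = 1, so the flip contributes +1; sign now +1
(58297/6411): 58297 mod 6411 = 598, so (58297/6411) = (598/6411)
factor out 2^1: 598 = 2^1·299; with 6411 mod 8 = 3, (2/6411) = -1; sign now -1; continue with (299/6411)
flip (299/6411) -> (6411/299): both odd, 299 mod 4 = 3, 6411 mod 4 = 3, so the flip contributes -1; sign now +1
(6411/299): 6411 mod 299 = 132, so (6411/299) = (132/299)
factor out 2^2: 132 = 2^2·33; with 299 mod 8 = 3, (2/299) = -1; sign now +1; continue with (33/299)
flip (33/299) -> (299/33): both odd, 33 mod 4 = 1, 299 mod 4 = 3, so the flip contributes +1; sign now +1
(299/33): 299 mod 33 = 2, so (299/33) = (2/33)
factor out 2^1: 2 = 2^1·1; with 33 mod 8 = 1, (2/33) = +1; sign now +1; continue with (1/33)
reached (1/33) = 1, so the symbol is +1

1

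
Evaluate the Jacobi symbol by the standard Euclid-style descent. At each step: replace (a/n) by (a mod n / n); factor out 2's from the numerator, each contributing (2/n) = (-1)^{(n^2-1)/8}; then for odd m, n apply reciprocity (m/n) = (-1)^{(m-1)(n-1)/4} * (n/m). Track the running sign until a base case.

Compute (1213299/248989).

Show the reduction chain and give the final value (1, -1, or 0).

1

(1213299/248989) = (217343/248989)   [reduce mod 248989]
reciprocity: (217343/248989) = +1·(248989/217343) since 217343 mod 4 = 3, 248989 mod 4 = 1; sign now +1
(248989/217343) = (31646/217343)   [reduce mod 217343]
31646 = 2^1·15823; (2/217343) = +1 since 217343 mod 8 = 7, so (31646/217343) = (+1)^1·(15823/217343); sign now +1
reciprocity: (15823/217343) = -1·(217343/15823) since 15823 mod 4 = 3, 217343 mod 4 = 3; sign now -1
(217343/15823) = (11644/15823)   [reduce mod 15823]
11644 = 2^2·2911; (2/15823) = +1 since 15823 mod 8 = 7, so (11644/15823) = (+1)^2·(2911/15823); sign now -1
reciprocity: (2911/15823) = -1·(15823/2911) since 2911 mod 4 = 3, 15823 mod 4 = 3; sign now +1
(15823/2911) = (1268/2911)   [reduce mod 2911]
1268 = 2^2·317; (2/2911) = +1 since 2911 mod 8 = 7, so (1268/2911) = (+1)^2·(317/2911); sign now +1
reciprocity: (317/2911) = +1·(2911/317) since 317 mod 4 = 1, 2911 mod 4 = 3; sign now +1
(2911/317) = (58/317)   [reduce mod 317]
58 = 2^1·29; (2/317) = -1 since 317 mod 8 = 5, so (58/317) = (-1)^1·(29/317); sign now -1
reciprocity: (29/317) = +1·(317/29) since 29 mod 4 = 1, 317 mod 4 = 1; sign now -1
(317/29) = (27/29)   [reduce mod 29]
reciprocity: (27/29) = +1·(29/27) since 27 mod 4 = 3, 29 mod 4 = 1; sign now -1
(29/27) = (2/27)   [reduce mod 27]
2 = 2^1·1; (2/27) = -1 since 27 mod 8 = 3, so (2/27) = (-1)^1·(1/27); sign now +1
(1/27) = 1; final value = sign = +1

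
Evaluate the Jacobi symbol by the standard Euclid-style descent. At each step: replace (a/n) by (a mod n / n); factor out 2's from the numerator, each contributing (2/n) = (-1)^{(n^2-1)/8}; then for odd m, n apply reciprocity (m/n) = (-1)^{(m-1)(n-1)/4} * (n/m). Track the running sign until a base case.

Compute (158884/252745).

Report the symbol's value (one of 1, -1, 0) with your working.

158884 = 2^2·39721; (2/252745) = +1 since 252745 mod 8 = 1, so (158884/252745) = (+1)^2·(39721/252745); sign now +1
reciprocity: (39721/252745) = +1·(252745/39721) since 39721 mod 4 = 1, 252745 mod 4 = 1; sign now +1
(252745/39721) = (14419/39721)   [reduce mod 39721]
reciprocity: (14419/39721) = +1·(39721/14419) since 14419 mod 4 = 3, 39721 mod 4 = 1; sign now +1
(39721/14419) = (10883/14419)   [reduce mod 14419]
reciprocity: (10883/14419) = -1·(14419/10883) since 10883 mod 4 = 3, 14419 mod 4 = 3; sign now -1
(14419/10883) = (3536/10883)   [reduce mod 10883]
3536 = 2^4·221; (2/10883) = -1 since 10883 mod 8 = 3, so (3536/10883) = (-1)^4·(221/10883); sign now -1
reciprocity: (221/10883) = +1·(10883/221) since 221 mod 4 = 1, 10883 mod 4 = 3; sign now -1
(10883/221) = (54/221)   [reduce mod 221]
54 = 2^1·27; (2/221) = -1 since 221 mod 8 = 5, so (54/221) = (-1)^1·(27/221); sign now +1
reciprocity: (27/221) = +1·(221/27) since 27 mod 4 = 3, 221 mod 4 = 1; sign now +1
(221/27) = (5/27)   [reduce mod 27]
reciprocity: (5/27) = +1·(27/5) since 5 mod 4 = 1, 27 mod 4 = 3; sign now +1
(27/5) = (2/5)   [reduce mod 5]
2 = 2^1·1; (2/5) = -1 since 5 mod 8 = 5, so (2/5) = (-1)^1·(1/5); sign now -1
(1/5) = 1; final value = sign = -1

-1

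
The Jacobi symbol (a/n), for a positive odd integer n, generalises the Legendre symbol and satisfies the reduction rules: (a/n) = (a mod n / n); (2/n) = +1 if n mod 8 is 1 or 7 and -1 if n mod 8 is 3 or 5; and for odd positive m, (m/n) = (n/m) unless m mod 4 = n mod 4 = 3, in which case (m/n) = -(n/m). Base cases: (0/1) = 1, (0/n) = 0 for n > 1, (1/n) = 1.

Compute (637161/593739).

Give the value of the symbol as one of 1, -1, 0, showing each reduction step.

0

(637161/593739) = (43422/593739)   [reduce mod 593739]
43422 = 2^1·21711; (2/593739) = -1 since 593739 mod 8 = 3, so (43422/593739) = (-1)^1·(21711/593739); sign now -1
reciprocity: (21711/593739) = -1·(593739/21711) since 21711 mod 4 = 3, 593739 mod 4 = 3; sign now +1
(593739/21711) = (7542/21711)   [reduce mod 21711]
7542 = 2^1·3771; (2/21711) = +1 since 21711 mod 8 = 7, so (7542/21711) = (+1)^1·(3771/21711); sign now +1
reciprocity: (3771/21711) = -1·(21711/3771) since 3771 mod 4 = 3, 21711 mod 4 = 3; sign now -1
(21711/3771) = (2856/3771)   [reduce mod 3771]
2856 = 2^3·357; (2/3771) = -1 since 3771 mod 8 = 3, so (2856/3771) = (-1)^3·(357/3771); sign now +1
reciprocity: (357/3771) = +1·(3771/357) since 357 mod 4 = 1, 3771 mod 4 = 3; sign now +1
(3771/357) = (201/357)   [reduce mod 357]
reciprocity: (201/357) = +1·(357/201) since 201 mod 4 = 1, 357 mod 4 = 1; sign now +1
(357/201) = (156/201)   [reduce mod 201]
156 = 2^2·39; (2/201) = +1 since 201 mod 8 = 1, so (156/201) = (+1)^2·(39/201); sign now +1
reciprocity: (39/201) = +1·(201/39) since 39 mod 4 = 3, 201 mod 4 = 1; sign now +1
(201/39) = (6/39)   [reduce mod 39]
6 = 2^1·3; (2/39) = +1 since 39 mod 8 = 7, so (6/39) = (+1)^1·(3/39); sign now +1
reciprocity: (3/39) = -1·(39/3) since 3 mod 4 = 3, 39 mod 4 = 3; sign now -1
(39/3) = (0/3)   [reduce mod 3]
(0/3) = 0   [gcd(a, n) > 1]; final value = 0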